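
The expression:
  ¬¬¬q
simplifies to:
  ¬q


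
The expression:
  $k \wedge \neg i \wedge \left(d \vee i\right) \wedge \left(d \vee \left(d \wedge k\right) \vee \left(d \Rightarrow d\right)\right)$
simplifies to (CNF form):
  $d \wedge k \wedge \neg i$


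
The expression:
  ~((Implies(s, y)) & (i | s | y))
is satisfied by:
  {s: True, y: False, i: False}
  {y: False, i: False, s: False}
  {i: True, s: True, y: False}


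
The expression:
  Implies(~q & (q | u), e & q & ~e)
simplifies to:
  q | ~u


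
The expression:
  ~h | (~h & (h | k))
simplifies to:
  ~h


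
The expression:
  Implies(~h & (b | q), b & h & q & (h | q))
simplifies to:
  h | (~b & ~q)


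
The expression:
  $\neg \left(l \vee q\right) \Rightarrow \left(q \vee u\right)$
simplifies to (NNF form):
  $l \vee q \vee u$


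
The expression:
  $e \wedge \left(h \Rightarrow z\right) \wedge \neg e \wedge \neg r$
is never true.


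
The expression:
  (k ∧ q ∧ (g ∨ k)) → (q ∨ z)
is always true.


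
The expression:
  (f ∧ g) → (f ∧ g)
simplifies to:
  True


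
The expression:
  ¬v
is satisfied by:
  {v: False}


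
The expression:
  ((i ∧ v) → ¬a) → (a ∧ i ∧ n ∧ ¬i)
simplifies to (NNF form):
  a ∧ i ∧ v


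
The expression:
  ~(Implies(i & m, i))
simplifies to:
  False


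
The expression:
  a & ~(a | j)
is never true.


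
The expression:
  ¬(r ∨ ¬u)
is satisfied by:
  {u: True, r: False}


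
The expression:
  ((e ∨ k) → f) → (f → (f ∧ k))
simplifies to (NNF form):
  k ∨ ¬f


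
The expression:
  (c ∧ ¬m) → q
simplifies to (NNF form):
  m ∨ q ∨ ¬c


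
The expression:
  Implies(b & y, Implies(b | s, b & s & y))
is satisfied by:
  {s: True, y: False, b: False}
  {s: False, y: False, b: False}
  {b: True, s: True, y: False}
  {b: True, s: False, y: False}
  {y: True, s: True, b: False}
  {y: True, s: False, b: False}
  {y: True, b: True, s: True}


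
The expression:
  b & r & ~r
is never true.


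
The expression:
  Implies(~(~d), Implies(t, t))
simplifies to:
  True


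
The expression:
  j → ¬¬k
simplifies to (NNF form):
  k ∨ ¬j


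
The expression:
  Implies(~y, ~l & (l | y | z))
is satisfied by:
  {y: True, z: True, l: False}
  {y: True, l: False, z: False}
  {y: True, z: True, l: True}
  {y: True, l: True, z: False}
  {z: True, l: False, y: False}


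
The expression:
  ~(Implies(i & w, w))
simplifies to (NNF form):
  False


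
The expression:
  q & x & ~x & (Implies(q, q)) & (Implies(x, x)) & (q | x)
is never true.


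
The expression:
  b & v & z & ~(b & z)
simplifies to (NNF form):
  False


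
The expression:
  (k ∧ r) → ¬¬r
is always true.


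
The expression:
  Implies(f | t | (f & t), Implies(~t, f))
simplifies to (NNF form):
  True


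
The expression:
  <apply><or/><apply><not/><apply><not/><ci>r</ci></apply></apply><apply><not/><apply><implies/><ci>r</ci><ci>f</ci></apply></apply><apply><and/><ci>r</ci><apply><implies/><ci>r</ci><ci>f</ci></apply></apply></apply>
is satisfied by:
  {r: True}


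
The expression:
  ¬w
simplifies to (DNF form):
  ¬w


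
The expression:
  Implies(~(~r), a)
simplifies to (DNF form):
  a | ~r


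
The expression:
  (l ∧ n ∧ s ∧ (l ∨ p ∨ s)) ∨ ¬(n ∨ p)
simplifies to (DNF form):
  (n ∧ ¬n) ∨ (¬n ∧ ¬p) ∨ (l ∧ n ∧ s) ∨ (l ∧ n ∧ ¬n) ∨ (l ∧ s ∧ ¬p) ∨ (l ∧ ¬n ∧ ¬p) ∨ (n ∧ s ∧ ¬n) ∨ (s ∧ ¬n ∧ ¬p)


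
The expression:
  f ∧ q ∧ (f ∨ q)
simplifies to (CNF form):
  f ∧ q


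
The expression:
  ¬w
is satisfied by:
  {w: False}


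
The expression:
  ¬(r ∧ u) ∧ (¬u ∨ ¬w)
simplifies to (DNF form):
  (¬r ∧ ¬w) ∨ ¬u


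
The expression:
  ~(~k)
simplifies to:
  k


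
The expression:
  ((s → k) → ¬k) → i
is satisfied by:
  {i: True, k: True}
  {i: True, k: False}
  {k: True, i: False}


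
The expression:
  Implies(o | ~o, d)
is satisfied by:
  {d: True}


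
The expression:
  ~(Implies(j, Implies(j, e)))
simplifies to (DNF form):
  j & ~e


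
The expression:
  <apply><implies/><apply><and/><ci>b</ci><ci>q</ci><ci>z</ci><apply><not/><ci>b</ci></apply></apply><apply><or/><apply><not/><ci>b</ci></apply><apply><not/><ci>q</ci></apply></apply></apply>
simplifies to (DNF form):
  <true/>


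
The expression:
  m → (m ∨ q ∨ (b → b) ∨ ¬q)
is always true.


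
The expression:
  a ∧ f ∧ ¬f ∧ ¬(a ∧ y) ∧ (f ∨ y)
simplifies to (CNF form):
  False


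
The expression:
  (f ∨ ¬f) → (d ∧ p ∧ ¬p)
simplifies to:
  False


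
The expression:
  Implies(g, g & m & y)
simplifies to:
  ~g | (m & y)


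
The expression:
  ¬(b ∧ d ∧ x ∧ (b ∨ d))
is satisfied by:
  {d: False, x: False, b: False}
  {b: True, d: False, x: False}
  {x: True, d: False, b: False}
  {b: True, x: True, d: False}
  {d: True, b: False, x: False}
  {b: True, d: True, x: False}
  {x: True, d: True, b: False}


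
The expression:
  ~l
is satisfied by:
  {l: False}


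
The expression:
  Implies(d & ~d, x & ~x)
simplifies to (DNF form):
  True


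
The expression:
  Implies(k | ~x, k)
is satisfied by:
  {x: True, k: True}
  {x: True, k: False}
  {k: True, x: False}


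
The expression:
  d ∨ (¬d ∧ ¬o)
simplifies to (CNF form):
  d ∨ ¬o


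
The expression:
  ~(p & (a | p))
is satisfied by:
  {p: False}


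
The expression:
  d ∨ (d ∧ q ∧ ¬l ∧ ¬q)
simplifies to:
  d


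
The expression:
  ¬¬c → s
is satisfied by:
  {s: True, c: False}
  {c: False, s: False}
  {c: True, s: True}


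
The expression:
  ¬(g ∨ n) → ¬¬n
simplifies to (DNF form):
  g ∨ n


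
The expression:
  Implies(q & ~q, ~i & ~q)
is always true.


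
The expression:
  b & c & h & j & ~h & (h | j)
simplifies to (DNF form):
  False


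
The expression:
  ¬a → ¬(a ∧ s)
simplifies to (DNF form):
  True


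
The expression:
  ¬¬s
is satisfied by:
  {s: True}


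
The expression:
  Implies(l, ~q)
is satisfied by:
  {l: False, q: False}
  {q: True, l: False}
  {l: True, q: False}


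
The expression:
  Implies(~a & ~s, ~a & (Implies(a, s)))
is always true.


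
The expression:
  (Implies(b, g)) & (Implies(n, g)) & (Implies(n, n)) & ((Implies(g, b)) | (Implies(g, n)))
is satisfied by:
  {g: True, n: True, b: True}
  {g: True, n: True, b: False}
  {g: True, b: True, n: False}
  {n: False, b: False, g: False}


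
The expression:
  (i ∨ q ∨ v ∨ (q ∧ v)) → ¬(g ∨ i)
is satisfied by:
  {v: False, g: False, i: False, q: False}
  {q: True, v: False, g: False, i: False}
  {v: True, q: False, g: False, i: False}
  {q: True, v: True, g: False, i: False}
  {g: True, q: False, v: False, i: False}


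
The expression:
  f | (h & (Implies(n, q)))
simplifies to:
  f | (h & q) | (h & ~n)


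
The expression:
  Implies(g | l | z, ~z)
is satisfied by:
  {z: False}


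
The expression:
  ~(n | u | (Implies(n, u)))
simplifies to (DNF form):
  False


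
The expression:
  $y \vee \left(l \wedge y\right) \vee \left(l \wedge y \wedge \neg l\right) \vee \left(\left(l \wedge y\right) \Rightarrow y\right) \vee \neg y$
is always true.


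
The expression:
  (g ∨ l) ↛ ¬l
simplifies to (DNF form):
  l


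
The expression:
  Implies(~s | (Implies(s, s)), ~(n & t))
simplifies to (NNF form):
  ~n | ~t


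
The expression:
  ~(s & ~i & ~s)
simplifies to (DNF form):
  True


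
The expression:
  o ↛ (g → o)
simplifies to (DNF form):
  False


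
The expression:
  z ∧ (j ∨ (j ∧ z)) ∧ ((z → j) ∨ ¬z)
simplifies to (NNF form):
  j ∧ z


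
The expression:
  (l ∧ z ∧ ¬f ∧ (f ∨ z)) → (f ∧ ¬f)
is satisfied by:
  {f: True, l: False, z: False}
  {l: False, z: False, f: False}
  {z: True, f: True, l: False}
  {z: True, l: False, f: False}
  {f: True, l: True, z: False}
  {l: True, f: False, z: False}
  {z: True, l: True, f: True}


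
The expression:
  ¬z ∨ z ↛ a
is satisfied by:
  {z: False, a: False}
  {a: True, z: False}
  {z: True, a: False}


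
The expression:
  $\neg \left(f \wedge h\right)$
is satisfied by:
  {h: False, f: False}
  {f: True, h: False}
  {h: True, f: False}


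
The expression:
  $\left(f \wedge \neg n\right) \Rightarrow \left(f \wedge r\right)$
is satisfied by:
  {n: True, r: True, f: False}
  {n: True, r: False, f: False}
  {r: True, n: False, f: False}
  {n: False, r: False, f: False}
  {f: True, n: True, r: True}
  {f: True, n: True, r: False}
  {f: True, r: True, n: False}


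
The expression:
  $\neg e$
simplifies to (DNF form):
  $\neg e$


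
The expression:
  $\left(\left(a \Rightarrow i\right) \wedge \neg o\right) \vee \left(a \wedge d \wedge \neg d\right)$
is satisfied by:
  {i: True, o: False, a: False}
  {o: False, a: False, i: False}
  {i: True, a: True, o: False}


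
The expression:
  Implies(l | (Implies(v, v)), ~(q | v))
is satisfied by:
  {q: False, v: False}


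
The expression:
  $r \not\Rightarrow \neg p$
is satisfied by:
  {r: True, p: True}


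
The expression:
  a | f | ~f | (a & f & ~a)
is always true.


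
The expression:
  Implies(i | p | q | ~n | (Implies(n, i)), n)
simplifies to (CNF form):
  n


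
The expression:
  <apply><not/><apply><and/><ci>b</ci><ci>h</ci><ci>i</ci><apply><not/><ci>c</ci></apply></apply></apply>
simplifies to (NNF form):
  <apply><or/><ci>c</ci><apply><not/><ci>b</ci></apply><apply><not/><ci>h</ci></apply><apply><not/><ci>i</ci></apply></apply>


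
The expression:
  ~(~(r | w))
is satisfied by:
  {r: True, w: True}
  {r: True, w: False}
  {w: True, r: False}


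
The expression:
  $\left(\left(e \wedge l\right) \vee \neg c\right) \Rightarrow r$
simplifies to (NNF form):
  $r \vee \left(c \wedge \neg e\right) \vee \left(c \wedge \neg l\right)$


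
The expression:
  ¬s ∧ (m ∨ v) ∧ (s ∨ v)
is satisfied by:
  {v: True, s: False}


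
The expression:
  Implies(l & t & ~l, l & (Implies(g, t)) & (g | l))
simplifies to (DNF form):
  True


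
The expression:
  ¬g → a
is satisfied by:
  {a: True, g: True}
  {a: True, g: False}
  {g: True, a: False}


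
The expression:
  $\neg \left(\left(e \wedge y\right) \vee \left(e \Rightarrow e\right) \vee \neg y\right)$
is never true.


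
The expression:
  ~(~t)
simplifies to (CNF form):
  t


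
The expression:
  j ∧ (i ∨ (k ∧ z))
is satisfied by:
  {j: True, i: True, k: True, z: True}
  {j: True, i: True, k: True, z: False}
  {j: True, i: True, z: True, k: False}
  {j: True, i: True, z: False, k: False}
  {j: True, k: True, z: True, i: False}


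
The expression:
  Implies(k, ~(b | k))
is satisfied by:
  {k: False}


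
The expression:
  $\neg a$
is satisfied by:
  {a: False}


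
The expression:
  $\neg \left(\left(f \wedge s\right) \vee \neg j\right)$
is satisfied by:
  {j: True, s: False, f: False}
  {f: True, j: True, s: False}
  {s: True, j: True, f: False}


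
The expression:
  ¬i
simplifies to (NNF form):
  ¬i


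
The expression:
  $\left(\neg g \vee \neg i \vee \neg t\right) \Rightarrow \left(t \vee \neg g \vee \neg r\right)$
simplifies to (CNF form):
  $t \vee \neg g \vee \neg r$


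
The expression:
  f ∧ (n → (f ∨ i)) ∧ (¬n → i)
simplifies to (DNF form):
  (f ∧ i) ∨ (f ∧ n)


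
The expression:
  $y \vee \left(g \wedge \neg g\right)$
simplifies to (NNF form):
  $y$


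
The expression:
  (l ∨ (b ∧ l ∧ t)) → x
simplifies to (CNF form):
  x ∨ ¬l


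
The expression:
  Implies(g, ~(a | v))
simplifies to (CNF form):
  (~a | ~g) & (~g | ~v)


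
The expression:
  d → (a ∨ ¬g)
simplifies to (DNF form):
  a ∨ ¬d ∨ ¬g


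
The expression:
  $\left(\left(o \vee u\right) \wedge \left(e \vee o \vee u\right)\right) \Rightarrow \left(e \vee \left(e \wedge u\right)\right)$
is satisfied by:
  {e: True, o: False, u: False}
  {e: True, u: True, o: False}
  {e: True, o: True, u: False}
  {e: True, u: True, o: True}
  {u: False, o: False, e: False}


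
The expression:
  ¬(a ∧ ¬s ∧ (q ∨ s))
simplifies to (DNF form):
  s ∨ ¬a ∨ ¬q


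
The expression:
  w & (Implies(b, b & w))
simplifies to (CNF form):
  w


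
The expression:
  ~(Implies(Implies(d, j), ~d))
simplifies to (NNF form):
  d & j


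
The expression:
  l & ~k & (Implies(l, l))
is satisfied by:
  {l: True, k: False}


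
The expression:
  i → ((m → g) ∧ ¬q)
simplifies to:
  (g ∧ ¬q) ∨ (¬m ∧ ¬q) ∨ ¬i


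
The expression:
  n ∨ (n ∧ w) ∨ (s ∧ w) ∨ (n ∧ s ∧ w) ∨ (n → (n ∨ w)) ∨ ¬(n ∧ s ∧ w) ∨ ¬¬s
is always true.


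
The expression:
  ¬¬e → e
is always true.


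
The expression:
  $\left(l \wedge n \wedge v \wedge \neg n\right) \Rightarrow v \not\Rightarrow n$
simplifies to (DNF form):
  $\text{True}$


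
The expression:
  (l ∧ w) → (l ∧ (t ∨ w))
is always true.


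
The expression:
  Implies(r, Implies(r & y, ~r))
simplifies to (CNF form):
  ~r | ~y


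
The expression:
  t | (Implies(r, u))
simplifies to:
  t | u | ~r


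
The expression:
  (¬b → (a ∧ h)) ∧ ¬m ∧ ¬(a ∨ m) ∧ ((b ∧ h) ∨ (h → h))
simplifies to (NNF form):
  b ∧ ¬a ∧ ¬m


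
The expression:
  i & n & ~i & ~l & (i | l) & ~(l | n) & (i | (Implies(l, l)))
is never true.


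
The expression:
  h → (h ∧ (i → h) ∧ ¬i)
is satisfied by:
  {h: False, i: False}
  {i: True, h: False}
  {h: True, i: False}


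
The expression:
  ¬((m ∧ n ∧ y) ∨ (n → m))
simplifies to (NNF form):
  n ∧ ¬m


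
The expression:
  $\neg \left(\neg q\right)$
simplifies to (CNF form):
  $q$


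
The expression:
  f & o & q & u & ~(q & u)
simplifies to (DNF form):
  False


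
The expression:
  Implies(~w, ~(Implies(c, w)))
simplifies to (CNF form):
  c | w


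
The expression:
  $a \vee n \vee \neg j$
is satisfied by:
  {n: True, a: True, j: False}
  {n: True, a: False, j: False}
  {a: True, n: False, j: False}
  {n: False, a: False, j: False}
  {j: True, n: True, a: True}
  {j: True, n: True, a: False}
  {j: True, a: True, n: False}


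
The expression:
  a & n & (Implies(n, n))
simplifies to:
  a & n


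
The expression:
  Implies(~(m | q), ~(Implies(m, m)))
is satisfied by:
  {q: True, m: True}
  {q: True, m: False}
  {m: True, q: False}


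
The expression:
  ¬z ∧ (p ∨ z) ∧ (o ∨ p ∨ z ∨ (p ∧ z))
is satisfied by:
  {p: True, z: False}


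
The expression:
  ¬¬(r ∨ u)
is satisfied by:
  {r: True, u: True}
  {r: True, u: False}
  {u: True, r: False}


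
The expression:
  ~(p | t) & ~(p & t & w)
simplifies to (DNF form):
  ~p & ~t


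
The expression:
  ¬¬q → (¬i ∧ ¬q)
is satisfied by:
  {q: False}


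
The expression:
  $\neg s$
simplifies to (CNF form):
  $\neg s$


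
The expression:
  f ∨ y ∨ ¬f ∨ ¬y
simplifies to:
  True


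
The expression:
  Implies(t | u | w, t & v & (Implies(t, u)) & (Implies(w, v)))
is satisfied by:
  {v: True, u: False, t: False, w: False}
  {w: False, u: False, v: False, t: False}
  {t: True, v: True, u: True, w: False}
  {t: True, w: True, v: True, u: True}


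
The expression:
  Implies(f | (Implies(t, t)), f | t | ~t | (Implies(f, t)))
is always true.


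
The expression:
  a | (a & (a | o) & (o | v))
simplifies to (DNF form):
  a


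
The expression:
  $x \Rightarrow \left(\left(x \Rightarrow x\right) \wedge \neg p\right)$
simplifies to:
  $\neg p \vee \neg x$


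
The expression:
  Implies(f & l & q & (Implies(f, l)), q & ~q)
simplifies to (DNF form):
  ~f | ~l | ~q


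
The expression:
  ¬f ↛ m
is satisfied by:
  {m: True, f: False}
  {f: False, m: False}
  {f: True, m: True}


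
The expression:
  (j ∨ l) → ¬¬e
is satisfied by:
  {e: True, j: False, l: False}
  {e: True, l: True, j: False}
  {e: True, j: True, l: False}
  {e: True, l: True, j: True}
  {l: False, j: False, e: False}


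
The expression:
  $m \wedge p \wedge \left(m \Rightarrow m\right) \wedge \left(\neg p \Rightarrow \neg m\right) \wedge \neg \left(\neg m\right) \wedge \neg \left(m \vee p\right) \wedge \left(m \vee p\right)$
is never true.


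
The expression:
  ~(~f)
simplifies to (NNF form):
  f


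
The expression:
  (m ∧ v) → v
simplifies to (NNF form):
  True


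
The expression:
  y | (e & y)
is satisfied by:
  {y: True}


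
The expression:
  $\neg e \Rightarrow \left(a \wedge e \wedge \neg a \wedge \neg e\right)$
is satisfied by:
  {e: True}


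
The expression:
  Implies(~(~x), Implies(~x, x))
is always true.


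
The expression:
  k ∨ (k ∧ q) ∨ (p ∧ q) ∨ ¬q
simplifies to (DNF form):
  k ∨ p ∨ ¬q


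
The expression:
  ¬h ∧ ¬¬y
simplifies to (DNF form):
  y ∧ ¬h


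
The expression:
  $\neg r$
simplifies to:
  $\neg r$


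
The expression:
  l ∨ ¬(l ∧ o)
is always true.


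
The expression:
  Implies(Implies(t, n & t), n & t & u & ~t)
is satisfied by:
  {t: True, n: False}


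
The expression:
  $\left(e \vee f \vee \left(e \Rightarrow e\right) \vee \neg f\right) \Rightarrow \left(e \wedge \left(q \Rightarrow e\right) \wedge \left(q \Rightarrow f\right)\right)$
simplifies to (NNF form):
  $e \wedge \left(f \vee \neg q\right)$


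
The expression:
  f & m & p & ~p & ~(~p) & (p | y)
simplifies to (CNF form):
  False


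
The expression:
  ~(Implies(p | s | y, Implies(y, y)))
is never true.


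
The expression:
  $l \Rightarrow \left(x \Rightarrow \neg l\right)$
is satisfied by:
  {l: False, x: False}
  {x: True, l: False}
  {l: True, x: False}


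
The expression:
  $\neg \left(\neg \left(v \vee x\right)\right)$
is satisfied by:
  {x: True, v: True}
  {x: True, v: False}
  {v: True, x: False}


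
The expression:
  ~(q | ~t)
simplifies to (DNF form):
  t & ~q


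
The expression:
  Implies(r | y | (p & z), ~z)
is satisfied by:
  {r: False, p: False, z: False, y: False}
  {y: True, r: False, p: False, z: False}
  {p: True, y: False, r: False, z: False}
  {y: True, p: True, r: False, z: False}
  {r: True, y: False, p: False, z: False}
  {y: True, r: True, p: False, z: False}
  {p: True, r: True, y: False, z: False}
  {y: True, p: True, r: True, z: False}
  {z: True, y: False, r: False, p: False}


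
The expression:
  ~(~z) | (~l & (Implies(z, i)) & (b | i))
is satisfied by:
  {b: True, z: True, i: True, l: False}
  {b: True, z: True, i: False, l: False}
  {z: True, i: True, l: False, b: False}
  {z: True, i: False, l: False, b: False}
  {b: True, z: True, l: True, i: True}
  {b: True, z: True, l: True, i: False}
  {z: True, l: True, i: True, b: False}
  {z: True, l: True, i: False, b: False}
  {b: True, l: False, i: True, z: False}
  {b: True, l: False, i: False, z: False}
  {i: True, z: False, l: False, b: False}


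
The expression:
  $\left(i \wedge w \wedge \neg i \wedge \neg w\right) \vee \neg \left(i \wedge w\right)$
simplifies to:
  $\neg i \vee \neg w$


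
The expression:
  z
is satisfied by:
  {z: True}


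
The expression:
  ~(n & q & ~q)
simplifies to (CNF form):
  True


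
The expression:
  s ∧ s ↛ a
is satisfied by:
  {s: True, a: False}


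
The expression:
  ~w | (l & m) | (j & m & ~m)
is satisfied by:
  {m: True, l: True, w: False}
  {m: True, l: False, w: False}
  {l: True, m: False, w: False}
  {m: False, l: False, w: False}
  {m: True, w: True, l: True}


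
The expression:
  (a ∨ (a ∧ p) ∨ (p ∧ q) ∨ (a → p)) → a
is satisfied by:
  {a: True}


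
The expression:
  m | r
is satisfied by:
  {r: True, m: True}
  {r: True, m: False}
  {m: True, r: False}


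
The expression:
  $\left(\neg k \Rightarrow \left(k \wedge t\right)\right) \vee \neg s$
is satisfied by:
  {k: True, s: False}
  {s: False, k: False}
  {s: True, k: True}


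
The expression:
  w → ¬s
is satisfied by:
  {s: False, w: False}
  {w: True, s: False}
  {s: True, w: False}


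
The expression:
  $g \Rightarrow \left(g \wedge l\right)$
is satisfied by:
  {l: True, g: False}
  {g: False, l: False}
  {g: True, l: True}


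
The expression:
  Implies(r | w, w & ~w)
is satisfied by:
  {r: False, w: False}


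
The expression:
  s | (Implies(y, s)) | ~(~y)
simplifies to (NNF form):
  True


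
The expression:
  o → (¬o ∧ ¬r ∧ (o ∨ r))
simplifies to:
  ¬o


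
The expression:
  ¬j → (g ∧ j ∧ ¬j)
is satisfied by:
  {j: True}


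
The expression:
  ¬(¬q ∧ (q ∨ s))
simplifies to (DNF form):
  q ∨ ¬s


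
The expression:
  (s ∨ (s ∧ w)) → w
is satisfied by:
  {w: True, s: False}
  {s: False, w: False}
  {s: True, w: True}


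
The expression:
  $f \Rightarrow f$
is always true.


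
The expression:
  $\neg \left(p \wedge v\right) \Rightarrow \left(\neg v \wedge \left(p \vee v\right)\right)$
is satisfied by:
  {p: True}


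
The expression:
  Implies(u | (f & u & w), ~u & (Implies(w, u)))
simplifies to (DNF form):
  ~u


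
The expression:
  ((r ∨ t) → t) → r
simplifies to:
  r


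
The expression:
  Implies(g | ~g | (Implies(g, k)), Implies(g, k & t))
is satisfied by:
  {k: True, t: True, g: False}
  {k: True, t: False, g: False}
  {t: True, k: False, g: False}
  {k: False, t: False, g: False}
  {k: True, g: True, t: True}


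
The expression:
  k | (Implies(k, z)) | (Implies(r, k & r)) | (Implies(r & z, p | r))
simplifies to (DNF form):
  True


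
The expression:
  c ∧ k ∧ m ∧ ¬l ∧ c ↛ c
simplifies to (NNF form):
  False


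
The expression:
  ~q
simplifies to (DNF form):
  ~q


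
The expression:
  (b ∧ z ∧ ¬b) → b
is always true.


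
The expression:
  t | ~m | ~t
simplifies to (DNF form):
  True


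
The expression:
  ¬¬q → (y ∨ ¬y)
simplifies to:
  True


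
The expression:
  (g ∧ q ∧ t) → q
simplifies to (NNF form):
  True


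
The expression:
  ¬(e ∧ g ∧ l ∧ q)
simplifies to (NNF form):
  ¬e ∨ ¬g ∨ ¬l ∨ ¬q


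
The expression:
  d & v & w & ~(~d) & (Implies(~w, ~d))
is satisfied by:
  {w: True, d: True, v: True}


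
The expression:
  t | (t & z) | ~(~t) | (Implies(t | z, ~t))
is always true.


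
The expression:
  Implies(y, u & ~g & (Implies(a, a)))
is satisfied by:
  {u: True, g: False, y: False}
  {g: False, y: False, u: False}
  {u: True, g: True, y: False}
  {g: True, u: False, y: False}
  {y: True, u: True, g: False}


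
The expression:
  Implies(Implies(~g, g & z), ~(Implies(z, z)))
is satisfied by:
  {g: False}


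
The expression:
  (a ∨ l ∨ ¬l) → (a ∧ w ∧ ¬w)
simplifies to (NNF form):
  False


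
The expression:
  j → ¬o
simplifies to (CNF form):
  ¬j ∨ ¬o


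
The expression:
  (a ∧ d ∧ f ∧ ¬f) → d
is always true.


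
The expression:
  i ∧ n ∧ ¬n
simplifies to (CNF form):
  False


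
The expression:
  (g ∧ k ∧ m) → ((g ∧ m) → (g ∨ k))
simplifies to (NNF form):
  True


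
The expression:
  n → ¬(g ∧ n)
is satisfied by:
  {g: False, n: False}
  {n: True, g: False}
  {g: True, n: False}


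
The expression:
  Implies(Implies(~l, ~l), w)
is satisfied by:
  {w: True}


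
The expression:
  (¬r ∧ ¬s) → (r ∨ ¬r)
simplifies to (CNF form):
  True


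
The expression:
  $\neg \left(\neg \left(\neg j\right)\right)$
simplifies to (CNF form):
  $\neg j$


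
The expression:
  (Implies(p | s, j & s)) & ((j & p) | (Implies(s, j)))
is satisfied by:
  {j: True, p: False, s: False}
  {p: False, s: False, j: False}
  {s: True, j: True, p: False}
  {s: True, j: True, p: True}


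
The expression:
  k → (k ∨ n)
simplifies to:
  True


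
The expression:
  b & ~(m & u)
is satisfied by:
  {b: True, u: False, m: False}
  {b: True, m: True, u: False}
  {b: True, u: True, m: False}


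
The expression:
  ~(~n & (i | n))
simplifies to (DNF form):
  n | ~i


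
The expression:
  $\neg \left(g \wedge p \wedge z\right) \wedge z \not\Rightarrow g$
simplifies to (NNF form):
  $z \wedge \neg g$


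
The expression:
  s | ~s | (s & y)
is always true.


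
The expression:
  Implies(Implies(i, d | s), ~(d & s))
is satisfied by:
  {s: False, d: False}
  {d: True, s: False}
  {s: True, d: False}


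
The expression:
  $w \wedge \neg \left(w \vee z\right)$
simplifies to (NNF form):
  $\text{False}$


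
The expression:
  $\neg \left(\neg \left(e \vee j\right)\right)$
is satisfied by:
  {e: True, j: True}
  {e: True, j: False}
  {j: True, e: False}


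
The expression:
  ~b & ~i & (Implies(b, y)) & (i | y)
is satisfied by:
  {y: True, i: False, b: False}


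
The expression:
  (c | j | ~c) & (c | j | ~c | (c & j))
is always true.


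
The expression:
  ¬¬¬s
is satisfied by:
  {s: False}


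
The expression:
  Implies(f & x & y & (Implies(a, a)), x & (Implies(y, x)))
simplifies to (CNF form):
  True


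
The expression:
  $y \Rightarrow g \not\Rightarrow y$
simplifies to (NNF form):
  $\neg y$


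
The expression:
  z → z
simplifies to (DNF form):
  True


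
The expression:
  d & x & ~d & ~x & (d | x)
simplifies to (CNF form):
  False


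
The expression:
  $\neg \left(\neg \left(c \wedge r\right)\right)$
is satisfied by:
  {r: True, c: True}


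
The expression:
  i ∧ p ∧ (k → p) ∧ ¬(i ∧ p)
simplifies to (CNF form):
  False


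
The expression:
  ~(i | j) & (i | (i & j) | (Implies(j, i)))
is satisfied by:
  {i: False, j: False}


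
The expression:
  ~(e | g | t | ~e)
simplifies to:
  False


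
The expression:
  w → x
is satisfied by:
  {x: True, w: False}
  {w: False, x: False}
  {w: True, x: True}


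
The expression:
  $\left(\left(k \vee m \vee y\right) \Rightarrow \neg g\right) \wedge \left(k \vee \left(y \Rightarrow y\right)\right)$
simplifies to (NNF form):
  $\left(\neg k \wedge \neg m \wedge \neg y\right) \vee \neg g$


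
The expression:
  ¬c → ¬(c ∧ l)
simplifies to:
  True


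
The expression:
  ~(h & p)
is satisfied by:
  {p: False, h: False}
  {h: True, p: False}
  {p: True, h: False}


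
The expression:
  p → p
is always true.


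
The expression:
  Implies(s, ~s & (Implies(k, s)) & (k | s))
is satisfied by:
  {s: False}


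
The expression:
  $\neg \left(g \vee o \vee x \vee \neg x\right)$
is never true.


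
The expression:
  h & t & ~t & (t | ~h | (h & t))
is never true.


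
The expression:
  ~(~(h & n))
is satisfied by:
  {h: True, n: True}


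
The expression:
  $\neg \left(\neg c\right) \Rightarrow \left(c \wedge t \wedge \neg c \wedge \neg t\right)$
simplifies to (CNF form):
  $\neg c$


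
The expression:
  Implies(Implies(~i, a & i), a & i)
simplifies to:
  a | ~i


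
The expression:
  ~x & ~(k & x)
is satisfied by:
  {x: False}


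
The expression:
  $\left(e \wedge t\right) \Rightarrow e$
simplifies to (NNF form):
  $\text{True}$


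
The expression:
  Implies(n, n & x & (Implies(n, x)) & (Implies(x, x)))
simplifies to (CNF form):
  x | ~n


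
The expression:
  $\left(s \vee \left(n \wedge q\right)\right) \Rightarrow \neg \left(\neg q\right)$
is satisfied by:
  {q: True, s: False}
  {s: False, q: False}
  {s: True, q: True}


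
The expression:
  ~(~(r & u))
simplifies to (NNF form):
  r & u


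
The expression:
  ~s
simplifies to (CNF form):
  ~s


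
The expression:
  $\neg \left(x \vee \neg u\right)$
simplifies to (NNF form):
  $u \wedge \neg x$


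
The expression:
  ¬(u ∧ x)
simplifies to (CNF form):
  ¬u ∨ ¬x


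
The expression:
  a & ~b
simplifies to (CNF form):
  a & ~b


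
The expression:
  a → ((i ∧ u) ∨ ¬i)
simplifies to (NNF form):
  u ∨ ¬a ∨ ¬i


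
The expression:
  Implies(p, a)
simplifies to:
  a | ~p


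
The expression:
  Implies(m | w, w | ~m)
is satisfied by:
  {w: True, m: False}
  {m: False, w: False}
  {m: True, w: True}


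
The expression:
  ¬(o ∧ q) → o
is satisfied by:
  {o: True}


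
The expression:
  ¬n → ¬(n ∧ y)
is always true.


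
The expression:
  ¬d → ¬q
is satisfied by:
  {d: True, q: False}
  {q: False, d: False}
  {q: True, d: True}


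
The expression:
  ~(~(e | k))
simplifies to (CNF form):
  e | k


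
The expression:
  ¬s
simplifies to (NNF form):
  ¬s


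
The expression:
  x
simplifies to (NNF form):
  x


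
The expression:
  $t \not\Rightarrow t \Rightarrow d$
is always true.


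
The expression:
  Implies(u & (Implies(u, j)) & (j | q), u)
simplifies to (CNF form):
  True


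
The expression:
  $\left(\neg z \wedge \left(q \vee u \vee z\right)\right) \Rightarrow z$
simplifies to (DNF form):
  $z \vee \left(\neg q \wedge \neg u\right)$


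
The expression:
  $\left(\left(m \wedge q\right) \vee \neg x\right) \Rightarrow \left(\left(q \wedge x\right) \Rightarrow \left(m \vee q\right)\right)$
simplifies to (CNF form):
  $\text{True}$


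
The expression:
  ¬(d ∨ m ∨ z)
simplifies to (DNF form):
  ¬d ∧ ¬m ∧ ¬z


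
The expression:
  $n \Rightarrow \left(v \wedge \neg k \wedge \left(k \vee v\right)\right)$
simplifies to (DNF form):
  $\left(v \wedge \neg k\right) \vee \neg n$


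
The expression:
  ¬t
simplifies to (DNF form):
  ¬t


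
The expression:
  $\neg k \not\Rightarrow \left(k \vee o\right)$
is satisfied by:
  {o: False, k: False}


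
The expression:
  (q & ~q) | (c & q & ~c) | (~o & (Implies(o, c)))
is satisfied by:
  {o: False}


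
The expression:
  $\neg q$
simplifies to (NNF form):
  $\neg q$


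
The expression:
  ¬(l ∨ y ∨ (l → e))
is never true.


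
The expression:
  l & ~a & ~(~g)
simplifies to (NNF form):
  g & l & ~a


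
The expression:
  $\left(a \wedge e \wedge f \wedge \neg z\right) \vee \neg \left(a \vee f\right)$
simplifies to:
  $\left(a \vee \neg f\right) \wedge \left(e \vee \neg f\right) \wedge \left(f \vee \neg a\right) \wedge \left(\neg f \vee \neg z\right)$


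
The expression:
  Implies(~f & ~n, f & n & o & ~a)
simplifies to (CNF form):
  f | n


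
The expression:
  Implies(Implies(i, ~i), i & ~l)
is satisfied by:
  {i: True}


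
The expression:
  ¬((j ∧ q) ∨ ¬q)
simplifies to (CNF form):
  q ∧ ¬j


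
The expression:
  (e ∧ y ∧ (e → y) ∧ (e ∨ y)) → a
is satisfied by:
  {a: True, e: False, y: False}
  {e: False, y: False, a: False}
  {a: True, y: True, e: False}
  {y: True, e: False, a: False}
  {a: True, e: True, y: False}
  {e: True, a: False, y: False}
  {a: True, y: True, e: True}


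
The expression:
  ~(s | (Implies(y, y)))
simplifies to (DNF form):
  False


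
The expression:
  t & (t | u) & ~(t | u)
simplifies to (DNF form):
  False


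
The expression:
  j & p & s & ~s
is never true.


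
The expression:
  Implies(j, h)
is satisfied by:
  {h: True, j: False}
  {j: False, h: False}
  {j: True, h: True}


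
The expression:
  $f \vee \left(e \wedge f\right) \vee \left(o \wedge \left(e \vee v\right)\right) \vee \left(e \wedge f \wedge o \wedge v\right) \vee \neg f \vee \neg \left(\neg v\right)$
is always true.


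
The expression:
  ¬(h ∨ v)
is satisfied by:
  {v: False, h: False}


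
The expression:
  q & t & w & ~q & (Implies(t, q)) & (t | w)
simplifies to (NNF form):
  False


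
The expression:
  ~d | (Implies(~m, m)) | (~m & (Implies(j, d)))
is always true.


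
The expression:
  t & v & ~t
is never true.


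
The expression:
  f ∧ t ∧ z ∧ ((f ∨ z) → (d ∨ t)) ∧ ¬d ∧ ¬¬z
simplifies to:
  f ∧ t ∧ z ∧ ¬d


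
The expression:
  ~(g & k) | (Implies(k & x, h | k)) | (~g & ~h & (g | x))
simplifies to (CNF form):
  True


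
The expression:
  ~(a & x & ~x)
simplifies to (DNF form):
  True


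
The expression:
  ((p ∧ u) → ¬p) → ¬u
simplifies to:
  p ∨ ¬u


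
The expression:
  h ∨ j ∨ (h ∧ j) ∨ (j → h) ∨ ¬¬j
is always true.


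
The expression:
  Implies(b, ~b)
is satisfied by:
  {b: False}


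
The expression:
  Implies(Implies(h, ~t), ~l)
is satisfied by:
  {h: True, t: True, l: False}
  {h: True, t: False, l: False}
  {t: True, h: False, l: False}
  {h: False, t: False, l: False}
  {h: True, l: True, t: True}


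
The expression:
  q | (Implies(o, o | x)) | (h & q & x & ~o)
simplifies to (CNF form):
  True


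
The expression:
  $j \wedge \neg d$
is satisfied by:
  {j: True, d: False}


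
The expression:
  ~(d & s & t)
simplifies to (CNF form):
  ~d | ~s | ~t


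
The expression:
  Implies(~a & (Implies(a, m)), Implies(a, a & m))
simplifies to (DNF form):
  True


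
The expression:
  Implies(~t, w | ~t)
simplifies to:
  True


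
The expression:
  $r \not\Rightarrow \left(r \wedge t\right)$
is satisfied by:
  {r: True, t: False}


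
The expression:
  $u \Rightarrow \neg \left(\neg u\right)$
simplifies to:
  $\text{True}$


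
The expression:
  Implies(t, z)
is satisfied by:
  {z: True, t: False}
  {t: False, z: False}
  {t: True, z: True}


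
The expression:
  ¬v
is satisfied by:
  {v: False}


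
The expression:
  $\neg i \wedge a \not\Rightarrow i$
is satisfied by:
  {a: True, i: False}


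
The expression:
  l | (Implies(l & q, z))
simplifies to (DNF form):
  True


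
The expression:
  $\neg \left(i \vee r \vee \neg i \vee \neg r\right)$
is never true.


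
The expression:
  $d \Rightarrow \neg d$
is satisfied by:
  {d: False}


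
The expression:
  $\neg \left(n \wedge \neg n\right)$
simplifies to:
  $\text{True}$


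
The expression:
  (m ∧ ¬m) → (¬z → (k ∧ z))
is always true.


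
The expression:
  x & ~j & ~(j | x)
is never true.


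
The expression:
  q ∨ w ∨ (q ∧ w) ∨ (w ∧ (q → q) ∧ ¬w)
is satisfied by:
  {q: True, w: True}
  {q: True, w: False}
  {w: True, q: False}


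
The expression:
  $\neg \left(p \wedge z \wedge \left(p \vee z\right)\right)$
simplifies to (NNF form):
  $\neg p \vee \neg z$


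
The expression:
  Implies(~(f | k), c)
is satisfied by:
  {k: True, c: True, f: True}
  {k: True, c: True, f: False}
  {k: True, f: True, c: False}
  {k: True, f: False, c: False}
  {c: True, f: True, k: False}
  {c: True, f: False, k: False}
  {f: True, c: False, k: False}


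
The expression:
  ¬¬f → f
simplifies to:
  True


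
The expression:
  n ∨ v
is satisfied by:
  {n: True, v: True}
  {n: True, v: False}
  {v: True, n: False}


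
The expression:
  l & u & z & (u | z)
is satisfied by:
  {z: True, u: True, l: True}


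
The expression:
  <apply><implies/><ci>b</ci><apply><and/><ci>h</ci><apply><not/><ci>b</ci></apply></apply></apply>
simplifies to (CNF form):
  <apply><not/><ci>b</ci></apply>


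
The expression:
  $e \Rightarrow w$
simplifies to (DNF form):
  $w \vee \neg e$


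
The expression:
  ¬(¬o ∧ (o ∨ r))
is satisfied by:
  {o: True, r: False}
  {r: False, o: False}
  {r: True, o: True}


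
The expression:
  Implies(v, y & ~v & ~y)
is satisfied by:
  {v: False}


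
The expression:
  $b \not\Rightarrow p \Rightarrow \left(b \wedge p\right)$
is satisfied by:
  {p: True, b: False}
  {b: False, p: False}
  {b: True, p: True}


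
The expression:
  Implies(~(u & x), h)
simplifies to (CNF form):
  (h | u) & (h | x)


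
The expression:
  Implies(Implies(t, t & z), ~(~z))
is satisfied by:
  {t: True, z: True}
  {t: True, z: False}
  {z: True, t: False}


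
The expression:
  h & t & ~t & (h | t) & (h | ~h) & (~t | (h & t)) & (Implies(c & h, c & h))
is never true.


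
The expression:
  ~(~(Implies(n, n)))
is always true.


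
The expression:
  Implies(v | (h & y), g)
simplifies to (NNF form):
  g | (~h & ~v) | (~v & ~y)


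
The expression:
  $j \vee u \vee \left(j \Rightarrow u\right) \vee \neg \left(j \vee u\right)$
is always true.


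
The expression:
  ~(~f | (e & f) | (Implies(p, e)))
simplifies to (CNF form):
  f & p & ~e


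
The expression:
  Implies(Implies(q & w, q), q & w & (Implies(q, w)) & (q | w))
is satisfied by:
  {w: True, q: True}


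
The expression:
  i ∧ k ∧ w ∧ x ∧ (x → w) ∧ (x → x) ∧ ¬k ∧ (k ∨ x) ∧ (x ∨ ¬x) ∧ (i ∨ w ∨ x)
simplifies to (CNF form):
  False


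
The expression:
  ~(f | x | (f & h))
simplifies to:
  ~f & ~x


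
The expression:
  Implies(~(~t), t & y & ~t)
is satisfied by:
  {t: False}


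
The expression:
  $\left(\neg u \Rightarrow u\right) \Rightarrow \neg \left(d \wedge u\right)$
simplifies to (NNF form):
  $\neg d \vee \neg u$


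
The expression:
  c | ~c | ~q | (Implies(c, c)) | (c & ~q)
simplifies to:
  True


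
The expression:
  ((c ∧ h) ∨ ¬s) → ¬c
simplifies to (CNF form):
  (s ∨ ¬c) ∧ (¬c ∨ ¬h)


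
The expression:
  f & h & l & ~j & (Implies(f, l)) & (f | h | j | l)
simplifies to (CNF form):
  f & h & l & ~j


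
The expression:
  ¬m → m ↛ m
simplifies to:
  m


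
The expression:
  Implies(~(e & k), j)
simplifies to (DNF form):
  j | (e & k)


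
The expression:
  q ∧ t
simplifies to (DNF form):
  q ∧ t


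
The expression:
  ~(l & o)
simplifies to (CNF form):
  ~l | ~o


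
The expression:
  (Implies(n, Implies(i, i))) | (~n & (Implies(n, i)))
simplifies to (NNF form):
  True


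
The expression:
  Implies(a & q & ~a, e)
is always true.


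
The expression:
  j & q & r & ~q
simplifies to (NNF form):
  False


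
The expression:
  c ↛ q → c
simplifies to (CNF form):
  True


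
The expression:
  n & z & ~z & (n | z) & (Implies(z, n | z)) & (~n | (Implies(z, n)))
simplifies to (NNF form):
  False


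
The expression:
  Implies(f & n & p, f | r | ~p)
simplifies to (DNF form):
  True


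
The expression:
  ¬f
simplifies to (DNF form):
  ¬f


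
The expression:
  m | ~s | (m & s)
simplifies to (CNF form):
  m | ~s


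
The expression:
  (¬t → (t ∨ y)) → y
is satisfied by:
  {y: True, t: False}
  {t: False, y: False}
  {t: True, y: True}


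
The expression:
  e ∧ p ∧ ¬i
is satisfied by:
  {p: True, e: True, i: False}
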